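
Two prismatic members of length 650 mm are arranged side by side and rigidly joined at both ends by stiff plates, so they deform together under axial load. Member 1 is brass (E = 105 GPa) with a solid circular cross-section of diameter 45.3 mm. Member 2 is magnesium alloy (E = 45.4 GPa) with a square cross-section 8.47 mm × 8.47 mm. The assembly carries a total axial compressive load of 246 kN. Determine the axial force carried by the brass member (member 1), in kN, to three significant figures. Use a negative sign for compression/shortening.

A_1 = 1612 mm².
A_2 = 71.74 mm².
Equal strain + equilibrium ⇒ each member carries load in proportion to AE: A₁E₁ = 169200000 N, A₂E₂ = 3257000 N, ΣAE = 172500000 N.
F₁ = P·A₁E₁/ΣAE = -246000·169200000/172500000 = -241400 N.

-241 kN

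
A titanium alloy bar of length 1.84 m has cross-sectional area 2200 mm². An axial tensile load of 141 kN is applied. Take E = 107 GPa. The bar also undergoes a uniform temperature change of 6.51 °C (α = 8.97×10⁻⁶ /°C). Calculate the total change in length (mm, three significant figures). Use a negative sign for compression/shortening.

δ_mech = NL/(AE) = 141000·1840/(2200·107000) = 1.102 mm.
δ_thermal = αLΔT = 8.97e-6·1840·6.51 = 0.1074 mm.
δ = δ_mech + δ_thermal = 1.21 mm.

1.21 mm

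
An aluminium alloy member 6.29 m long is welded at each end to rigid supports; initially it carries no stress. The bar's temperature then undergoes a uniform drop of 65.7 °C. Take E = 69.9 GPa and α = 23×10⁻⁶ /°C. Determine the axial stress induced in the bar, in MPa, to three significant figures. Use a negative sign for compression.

Free thermal expansion αLΔT = 23e-6 · 6290 · -65.7 = -9.505 mm.
The walls impose strain ε = −(-9.505)/6290 = 1.5111e-03; σ = Eε = 69900 · 1.5111e-03 = 105.6 MPa.

106 MPa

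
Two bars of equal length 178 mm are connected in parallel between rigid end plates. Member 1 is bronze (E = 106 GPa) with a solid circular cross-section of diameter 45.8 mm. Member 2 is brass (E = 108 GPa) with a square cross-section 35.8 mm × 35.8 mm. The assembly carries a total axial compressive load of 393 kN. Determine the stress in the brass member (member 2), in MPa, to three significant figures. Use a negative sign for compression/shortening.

-136 MPa

A_1 = 1647 mm².
A_2 = 1282 mm².
Equal strain + equilibrium ⇒ each member carries load in proportion to AE: A₁E₁ = 174600000 N, A₂E₂ = 138400000 N, ΣAE = 313100000 N.
σ₂ = P·E₂/ΣAE = -393000·108000/313100000 = -135.6 MPa.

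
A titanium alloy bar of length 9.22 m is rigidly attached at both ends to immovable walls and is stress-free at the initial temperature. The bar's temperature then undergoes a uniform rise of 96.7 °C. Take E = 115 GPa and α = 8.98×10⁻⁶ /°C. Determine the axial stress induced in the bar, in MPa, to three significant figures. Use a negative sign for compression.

Free thermal expansion αLΔT = 8.98e-6 · 9220 · 96.7 = 8.006 mm.
The walls impose strain ε = −(8.006)/9220 = -8.6837e-04; σ = Eε = 115000 · -8.6837e-04 = -99.86 MPa.

-99.9 MPa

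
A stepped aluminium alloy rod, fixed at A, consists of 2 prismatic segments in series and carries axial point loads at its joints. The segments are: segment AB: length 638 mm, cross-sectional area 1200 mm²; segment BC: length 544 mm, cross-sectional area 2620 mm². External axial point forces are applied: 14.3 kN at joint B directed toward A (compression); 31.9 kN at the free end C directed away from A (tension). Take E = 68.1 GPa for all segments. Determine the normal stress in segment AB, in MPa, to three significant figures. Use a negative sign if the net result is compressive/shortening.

14.7 MPa

Internal axial forces (sectioning from the free end, tension +): N_BC = 31.9 kN, N_AB = 17.6 kN.
σ_AB = N_AB/A_AB = 17600/1200 = 14.67 MPa.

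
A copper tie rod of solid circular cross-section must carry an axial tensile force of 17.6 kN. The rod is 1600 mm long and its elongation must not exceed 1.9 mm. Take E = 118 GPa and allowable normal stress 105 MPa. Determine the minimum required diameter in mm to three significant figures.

Required area A ≥ P/σ_allow = 17600/105 = 167.6 mm².
For a solid circular section, d ≥ √(4A/π) = 14.61 mm.
Elongation limit: A ≥ PL/(Eδ_allow) = 17600·1600/(118000·1.9) = 125.6 mm² ⇒ d ≥ 12.65 mm.
The stress limit governs.

14.6 mm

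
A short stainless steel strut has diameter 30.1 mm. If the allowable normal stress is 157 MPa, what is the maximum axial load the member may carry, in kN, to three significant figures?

A = 711.6 mm².
P_max = σ_allow · A = 157 · 711.6 = 111700 N = 111.7 kN.

112 kN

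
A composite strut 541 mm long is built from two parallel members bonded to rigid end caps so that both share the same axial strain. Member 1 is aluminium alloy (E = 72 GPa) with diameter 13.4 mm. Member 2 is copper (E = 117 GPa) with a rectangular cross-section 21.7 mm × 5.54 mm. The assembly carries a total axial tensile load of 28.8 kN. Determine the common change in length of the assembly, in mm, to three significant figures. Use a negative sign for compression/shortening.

0.643 mm

A_1 = 141 mm².
A_2 = 120.2 mm².
Equal strain + equilibrium ⇒ each member carries load in proportion to AE: A₁E₁ = 10150000 N, A₂E₂ = 14070000 N, ΣAE = 24220000 N.
δ = PL/ΣAE = 28800·541/24220000 = 0.6433 mm.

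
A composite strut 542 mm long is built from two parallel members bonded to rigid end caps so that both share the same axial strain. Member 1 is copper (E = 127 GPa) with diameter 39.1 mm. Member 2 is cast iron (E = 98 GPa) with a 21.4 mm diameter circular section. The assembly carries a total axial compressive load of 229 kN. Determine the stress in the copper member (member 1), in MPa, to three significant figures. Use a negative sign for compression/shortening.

-155 MPa

A_1 = 1201 mm².
A_2 = 359.7 mm².
Equal strain + equilibrium ⇒ each member carries load in proportion to AE: A₁E₁ = 152500000 N, A₂E₂ = 35250000 N, ΣAE = 187700000 N.
σ₁ = P·E₁/ΣAE = -229000·127000/187700000 = -154.9 MPa.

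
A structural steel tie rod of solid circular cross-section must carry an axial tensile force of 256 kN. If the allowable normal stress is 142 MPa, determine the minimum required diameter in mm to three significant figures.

47.9 mm

Required area A ≥ P/σ_allow = 256000/142 = 1803 mm².
For a solid circular section, d ≥ √(4A/π) = 47.91 mm.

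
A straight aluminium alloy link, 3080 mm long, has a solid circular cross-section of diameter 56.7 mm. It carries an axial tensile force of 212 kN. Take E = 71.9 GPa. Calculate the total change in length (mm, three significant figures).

3.60 mm

A = 2525 mm².
δ_mech = NL/(AE) = 212000·3080/(2525·71900) = 3.597 mm.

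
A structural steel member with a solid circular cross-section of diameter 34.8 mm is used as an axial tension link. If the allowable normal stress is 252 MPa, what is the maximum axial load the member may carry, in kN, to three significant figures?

240 kN

A = 951.1 mm².
P_max = σ_allow · A = 252 · 951.1 = 239700 N = 239.7 kN.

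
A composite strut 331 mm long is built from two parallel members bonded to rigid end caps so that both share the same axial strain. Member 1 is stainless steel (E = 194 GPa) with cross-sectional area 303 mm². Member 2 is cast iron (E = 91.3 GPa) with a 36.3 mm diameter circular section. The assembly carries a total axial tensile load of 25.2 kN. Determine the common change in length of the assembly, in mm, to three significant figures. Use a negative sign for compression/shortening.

0.0544 mm

A_2 = 1035 mm².
Equal strain + equilibrium ⇒ each member carries load in proportion to AE: A₁E₁ = 58780000 N, A₂E₂ = 94490000 N, ΣAE = 153300000 N.
δ = PL/ΣAE = 25200·331/153300000 = 0.05442 mm.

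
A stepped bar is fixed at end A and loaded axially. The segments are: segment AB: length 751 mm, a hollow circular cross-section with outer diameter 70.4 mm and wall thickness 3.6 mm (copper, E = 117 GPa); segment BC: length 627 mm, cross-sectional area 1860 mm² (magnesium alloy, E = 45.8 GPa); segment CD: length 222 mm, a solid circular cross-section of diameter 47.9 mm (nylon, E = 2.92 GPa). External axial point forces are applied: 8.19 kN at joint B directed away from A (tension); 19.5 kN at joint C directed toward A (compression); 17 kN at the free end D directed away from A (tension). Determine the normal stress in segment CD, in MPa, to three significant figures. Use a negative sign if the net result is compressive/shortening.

9.43 MPa

Internal axial forces (sectioning from the free end, tension +): N_CD = 17 kN, N_BC = -2.5 kN, N_AB = 5.69 kN.
A_CD = 1802 mm².
σ_CD = N_CD/A_CD = 17000/1802 = 9.434 MPa.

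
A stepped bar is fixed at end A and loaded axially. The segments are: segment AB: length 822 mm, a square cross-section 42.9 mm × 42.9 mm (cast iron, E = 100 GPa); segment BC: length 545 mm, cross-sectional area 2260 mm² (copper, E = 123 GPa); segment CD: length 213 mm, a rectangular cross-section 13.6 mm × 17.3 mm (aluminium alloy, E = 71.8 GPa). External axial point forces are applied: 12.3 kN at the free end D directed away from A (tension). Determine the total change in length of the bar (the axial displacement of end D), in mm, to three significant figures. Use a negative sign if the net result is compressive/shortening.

0.234 mm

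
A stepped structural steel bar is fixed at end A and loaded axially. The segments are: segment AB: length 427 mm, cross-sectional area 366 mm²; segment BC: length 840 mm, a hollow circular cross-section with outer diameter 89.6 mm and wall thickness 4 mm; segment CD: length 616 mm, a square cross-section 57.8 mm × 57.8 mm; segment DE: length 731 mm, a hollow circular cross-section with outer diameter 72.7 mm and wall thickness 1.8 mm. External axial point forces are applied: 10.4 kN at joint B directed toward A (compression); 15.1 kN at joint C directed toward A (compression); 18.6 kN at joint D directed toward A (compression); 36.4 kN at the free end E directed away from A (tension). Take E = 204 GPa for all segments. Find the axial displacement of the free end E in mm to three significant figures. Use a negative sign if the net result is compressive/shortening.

Internal axial forces (sectioning from the free end, tension +): N_DE = 36.4 kN, N_CD = 17.8 kN, N_BC = 2.7 kN, N_AB = -7.7 kN.
A_BC = 1076 mm².
A_CD = 3341 mm².
A_DE = 400.9 mm².
δ_AB = -7700·427/(366·204000) = -0.04404 mm
δ_BC = 2700·840/(1076·204000) = 0.01034 mm
δ_CD = 17800·616/(3341·204000) = 0.01609 mm
δ_DE = 36400·731/(400.9·204000) = 0.3253 mm
δ = Σδ_i = 0.3077 mm.

0.308 mm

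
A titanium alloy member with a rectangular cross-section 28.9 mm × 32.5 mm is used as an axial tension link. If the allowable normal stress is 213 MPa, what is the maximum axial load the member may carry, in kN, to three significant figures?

200 kN

A = 939.2 mm².
P_max = σ_allow · A = 213 · 939.2 = 200100 N = 200.1 kN.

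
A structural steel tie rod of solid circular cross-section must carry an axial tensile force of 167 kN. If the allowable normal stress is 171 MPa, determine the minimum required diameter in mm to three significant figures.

35.3 mm

Required area A ≥ P/σ_allow = 167000/171 = 976.6 mm².
For a solid circular section, d ≥ √(4A/π) = 35.26 mm.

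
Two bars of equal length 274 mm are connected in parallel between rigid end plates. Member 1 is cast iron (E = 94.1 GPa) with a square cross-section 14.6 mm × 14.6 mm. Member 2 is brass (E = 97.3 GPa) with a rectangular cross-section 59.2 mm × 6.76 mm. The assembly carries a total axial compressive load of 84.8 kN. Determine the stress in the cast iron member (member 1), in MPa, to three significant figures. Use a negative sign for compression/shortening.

A_1 = 213.2 mm².
A_2 = 400.2 mm².
Equal strain + equilibrium ⇒ each member carries load in proportion to AE: A₁E₁ = 20060000 N, A₂E₂ = 38940000 N, ΣAE = 59000000 N.
σ₁ = P·E₁/ΣAE = -84800·94100/59000000 = -135.3 MPa.

-135 MPa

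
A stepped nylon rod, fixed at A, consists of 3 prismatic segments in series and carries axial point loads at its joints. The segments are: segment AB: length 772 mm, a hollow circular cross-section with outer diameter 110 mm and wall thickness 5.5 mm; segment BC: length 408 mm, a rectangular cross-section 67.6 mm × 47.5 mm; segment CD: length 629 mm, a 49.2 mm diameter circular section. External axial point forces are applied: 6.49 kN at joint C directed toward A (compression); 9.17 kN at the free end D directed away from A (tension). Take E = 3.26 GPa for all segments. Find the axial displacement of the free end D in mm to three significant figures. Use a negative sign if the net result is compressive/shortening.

1.39 mm

Internal axial forces (sectioning from the free end, tension +): N_CD = 9.17 kN, N_BC = 2.68 kN, N_AB = 2.68 kN.
A_AB = 1806 mm².
A_BC = 3211 mm².
A_CD = 1901 mm².
δ_AB = 2680·772/(1806·3260) = 0.3515 mm
δ_BC = 2680·408/(3211·3260) = 0.1045 mm
δ_CD = 9170·629/(1901·3260) = 0.9306 mm
δ = Σδ_i = 1.387 mm.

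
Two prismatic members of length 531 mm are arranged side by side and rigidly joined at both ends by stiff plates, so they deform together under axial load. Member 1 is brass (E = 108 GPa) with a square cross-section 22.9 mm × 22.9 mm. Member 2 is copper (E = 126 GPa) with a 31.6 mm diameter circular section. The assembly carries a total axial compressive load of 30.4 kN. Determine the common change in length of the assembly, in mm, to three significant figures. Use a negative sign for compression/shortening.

A_1 = 524.4 mm².
A_2 = 784.3 mm².
Equal strain + equilibrium ⇒ each member carries load in proportion to AE: A₁E₁ = 56640000 N, A₂E₂ = 98820000 N, ΣAE = 155500000 N.
δ = PL/ΣAE = -30400·531/155500000 = -0.1038 mm.

-0.104 mm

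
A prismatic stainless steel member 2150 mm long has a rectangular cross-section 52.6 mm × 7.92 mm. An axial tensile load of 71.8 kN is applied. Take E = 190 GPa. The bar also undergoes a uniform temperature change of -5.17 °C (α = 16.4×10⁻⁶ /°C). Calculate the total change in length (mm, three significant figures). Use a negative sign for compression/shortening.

A = 416.6 mm².
δ_mech = NL/(AE) = 71800·2150/(416.6·190000) = 1.95 mm.
δ_thermal = αLΔT = 16.4e-6·2150·-5.17 = -0.1823 mm.
δ = δ_mech + δ_thermal = 1.768 mm.

1.77 mm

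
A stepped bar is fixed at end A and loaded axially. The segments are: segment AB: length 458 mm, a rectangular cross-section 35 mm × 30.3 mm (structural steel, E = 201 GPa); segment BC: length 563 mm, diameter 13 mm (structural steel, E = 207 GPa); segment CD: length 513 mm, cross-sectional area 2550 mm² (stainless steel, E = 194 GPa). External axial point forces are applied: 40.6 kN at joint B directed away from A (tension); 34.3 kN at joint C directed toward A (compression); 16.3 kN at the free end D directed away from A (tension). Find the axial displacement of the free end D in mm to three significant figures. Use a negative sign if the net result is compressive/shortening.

Internal axial forces (sectioning from the free end, tension +): N_CD = 16.3 kN, N_BC = -18 kN, N_AB = 22.6 kN.
A_AB = 1060 mm².
A_BC = 132.7 mm².
δ_AB = 22600·458/(1060·201000) = 0.04856 mm
δ_BC = -18000·563/(132.7·207000) = -0.3688 mm
δ_CD = 16300·513/(2550·194000) = 0.0169 mm
δ = Σδ_i = -0.3034 mm.

-0.303 mm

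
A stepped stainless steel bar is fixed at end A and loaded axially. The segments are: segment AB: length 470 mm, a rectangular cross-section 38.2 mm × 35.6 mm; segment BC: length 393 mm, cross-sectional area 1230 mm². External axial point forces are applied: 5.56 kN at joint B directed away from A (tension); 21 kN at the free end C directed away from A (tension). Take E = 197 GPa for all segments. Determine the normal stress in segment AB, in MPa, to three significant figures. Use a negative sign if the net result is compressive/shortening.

Internal axial forces (sectioning from the free end, tension +): N_BC = 21 kN, N_AB = 26.56 kN.
A_AB = 1360 mm².
σ_AB = N_AB/A_AB = 26560/1360 = 19.53 MPa.

19.5 MPa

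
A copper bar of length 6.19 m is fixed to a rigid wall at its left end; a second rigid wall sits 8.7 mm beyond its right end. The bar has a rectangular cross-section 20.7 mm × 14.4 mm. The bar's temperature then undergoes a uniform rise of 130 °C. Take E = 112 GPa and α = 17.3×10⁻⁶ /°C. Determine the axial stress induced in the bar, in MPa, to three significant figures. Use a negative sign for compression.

Free thermal expansion αLΔT = 17.3e-6 · 6190 · 130 = 13.92 mm.
The walls engage after the gap closes; constrained expansion = 13.92 − 8.7 = 5.221 mm.
The walls impose strain ε = −(5.221)/6190 = -8.4351e-04; σ = Eε = 112000 · -8.4351e-04 = -94.47 MPa.

-94.5 MPa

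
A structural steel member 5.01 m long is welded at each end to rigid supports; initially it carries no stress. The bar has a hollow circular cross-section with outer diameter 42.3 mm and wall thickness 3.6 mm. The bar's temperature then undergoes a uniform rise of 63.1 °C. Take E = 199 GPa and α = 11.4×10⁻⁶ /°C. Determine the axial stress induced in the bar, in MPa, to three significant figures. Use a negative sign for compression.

Free thermal expansion αLΔT = 11.4e-6 · 5010 · 63.1 = 3.604 mm.
The walls impose strain ε = −(3.604)/5010 = -7.1934e-04; σ = Eε = 199000 · -7.1934e-04 = -143.1 MPa.

-143 MPa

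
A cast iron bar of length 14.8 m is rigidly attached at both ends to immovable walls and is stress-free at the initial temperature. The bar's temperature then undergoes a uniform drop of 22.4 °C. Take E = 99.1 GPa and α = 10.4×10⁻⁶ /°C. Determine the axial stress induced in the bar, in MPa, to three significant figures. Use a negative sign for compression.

Free thermal expansion αLΔT = 10.4e-6 · 14800 · -22.4 = -3.448 mm.
The walls impose strain ε = −(-3.448)/14800 = 2.3296e-04; σ = Eε = 99100 · 2.3296e-04 = 23.09 MPa.

23.1 MPa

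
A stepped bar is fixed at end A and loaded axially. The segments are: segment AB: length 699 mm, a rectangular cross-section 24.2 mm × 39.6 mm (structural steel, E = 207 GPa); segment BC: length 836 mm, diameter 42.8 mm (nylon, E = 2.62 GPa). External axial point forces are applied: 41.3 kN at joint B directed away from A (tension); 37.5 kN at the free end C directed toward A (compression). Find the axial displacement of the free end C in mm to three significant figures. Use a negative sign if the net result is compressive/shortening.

-8.30 mm

Internal axial forces (sectioning from the free end, tension +): N_BC = -37.5 kN, N_AB = 3.8 kN.
A_AB = 958.3 mm².
A_BC = 1439 mm².
δ_AB = 3800·699/(958.3·207000) = 0.01339 mm
δ_BC = -37500·836/(1439·2620) = -8.317 mm
δ = Σδ_i = -8.303 mm.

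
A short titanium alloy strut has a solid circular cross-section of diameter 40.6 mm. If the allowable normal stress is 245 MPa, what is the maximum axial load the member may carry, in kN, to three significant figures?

317 kN

A = 1295 mm².
P_max = σ_allow · A = 245 · 1295 = 317200 N = 317.2 kN.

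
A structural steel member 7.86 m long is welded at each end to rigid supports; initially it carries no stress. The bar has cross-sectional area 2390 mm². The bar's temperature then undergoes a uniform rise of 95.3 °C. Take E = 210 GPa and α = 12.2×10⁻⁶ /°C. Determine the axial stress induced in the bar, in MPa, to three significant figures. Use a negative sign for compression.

-244 MPa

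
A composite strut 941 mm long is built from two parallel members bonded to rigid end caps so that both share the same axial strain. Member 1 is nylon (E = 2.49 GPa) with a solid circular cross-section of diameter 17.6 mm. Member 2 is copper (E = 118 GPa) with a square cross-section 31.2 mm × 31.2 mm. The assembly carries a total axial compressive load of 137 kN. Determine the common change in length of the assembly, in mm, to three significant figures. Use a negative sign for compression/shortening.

-1.12 mm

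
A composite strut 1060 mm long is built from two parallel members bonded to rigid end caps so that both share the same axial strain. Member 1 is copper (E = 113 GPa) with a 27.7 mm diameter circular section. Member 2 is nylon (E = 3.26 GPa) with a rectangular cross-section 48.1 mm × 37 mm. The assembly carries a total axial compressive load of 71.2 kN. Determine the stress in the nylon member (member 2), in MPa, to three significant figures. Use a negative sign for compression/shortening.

A_1 = 602.6 mm².
A_2 = 1780 mm².
Equal strain + equilibrium ⇒ each member carries load in proportion to AE: A₁E₁ = 68100000 N, A₂E₂ = 5802000 N, ΣAE = 73900000 N.
σ₂ = P·E₂/ΣAE = -71200·3260/73900000 = -3.141 MPa.

-3.14 MPa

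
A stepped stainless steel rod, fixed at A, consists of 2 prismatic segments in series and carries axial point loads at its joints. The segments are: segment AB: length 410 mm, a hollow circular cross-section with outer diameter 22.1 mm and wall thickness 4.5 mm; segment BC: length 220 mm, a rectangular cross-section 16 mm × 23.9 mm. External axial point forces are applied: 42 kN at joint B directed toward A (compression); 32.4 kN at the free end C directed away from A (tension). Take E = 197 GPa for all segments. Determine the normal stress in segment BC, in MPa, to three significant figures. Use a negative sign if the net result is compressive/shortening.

Internal axial forces (sectioning from the free end, tension +): N_BC = 32.4 kN, N_AB = -9.6 kN.
A_BC = 382.4 mm².
σ_BC = N_BC/A_BC = 32400/382.4 = 84.73 MPa.

84.7 MPa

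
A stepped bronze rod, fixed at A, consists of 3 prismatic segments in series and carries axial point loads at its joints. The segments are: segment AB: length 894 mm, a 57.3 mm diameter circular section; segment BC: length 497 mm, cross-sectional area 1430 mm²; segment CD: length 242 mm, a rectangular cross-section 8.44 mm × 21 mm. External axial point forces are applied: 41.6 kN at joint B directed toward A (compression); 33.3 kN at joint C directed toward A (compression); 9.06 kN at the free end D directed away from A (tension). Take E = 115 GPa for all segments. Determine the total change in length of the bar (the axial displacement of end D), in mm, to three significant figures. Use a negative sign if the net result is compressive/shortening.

-0.164 mm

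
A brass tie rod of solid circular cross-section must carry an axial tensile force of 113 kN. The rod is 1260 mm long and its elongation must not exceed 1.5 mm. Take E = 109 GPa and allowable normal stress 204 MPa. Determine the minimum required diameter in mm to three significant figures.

33.3 mm

Required area A ≥ P/σ_allow = 113000/204 = 553.9 mm².
For a solid circular section, d ≥ √(4A/π) = 26.56 mm.
Elongation limit: A ≥ PL/(Eδ_allow) = 113000·1260/(109000·1.5) = 870.8 mm² ⇒ d ≥ 33.3 mm.
The elongation limit governs.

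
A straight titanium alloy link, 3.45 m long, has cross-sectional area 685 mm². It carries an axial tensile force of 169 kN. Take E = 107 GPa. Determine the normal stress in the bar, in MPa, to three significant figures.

247 MPa

σ = N/A = 169000/685 = 246.7 MPa.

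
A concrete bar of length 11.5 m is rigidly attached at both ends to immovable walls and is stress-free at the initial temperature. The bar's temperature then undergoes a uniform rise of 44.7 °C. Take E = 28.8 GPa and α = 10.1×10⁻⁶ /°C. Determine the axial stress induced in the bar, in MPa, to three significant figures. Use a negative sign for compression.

-13.0 MPa

Free thermal expansion αLΔT = 10.1e-6 · 11500 · 44.7 = 5.192 mm.
The walls impose strain ε = −(5.192)/11500 = -4.5147e-04; σ = Eε = 28800 · -4.5147e-04 = -13 MPa.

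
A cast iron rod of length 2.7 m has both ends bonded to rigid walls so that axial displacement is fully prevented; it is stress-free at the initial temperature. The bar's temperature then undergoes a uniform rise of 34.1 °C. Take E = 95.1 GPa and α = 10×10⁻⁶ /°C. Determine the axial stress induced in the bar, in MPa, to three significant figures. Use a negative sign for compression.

-32.4 MPa

Free thermal expansion αLΔT = 10e-6 · 2700 · 34.1 = 0.9207 mm.
The walls impose strain ε = −(0.9207)/2700 = -3.4100e-04; σ = Eε = 95100 · -3.4100e-04 = -32.43 MPa.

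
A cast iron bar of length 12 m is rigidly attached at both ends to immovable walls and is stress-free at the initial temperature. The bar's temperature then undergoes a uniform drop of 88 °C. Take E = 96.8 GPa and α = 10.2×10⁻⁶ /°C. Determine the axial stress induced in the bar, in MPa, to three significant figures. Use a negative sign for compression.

86.9 MPa

Free thermal expansion αLΔT = 10.2e-6 · 12000 · -88 = -10.77 mm.
The walls impose strain ε = −(-10.77)/12000 = 8.9760e-04; σ = Eε = 96800 · 8.9760e-04 = 86.89 MPa.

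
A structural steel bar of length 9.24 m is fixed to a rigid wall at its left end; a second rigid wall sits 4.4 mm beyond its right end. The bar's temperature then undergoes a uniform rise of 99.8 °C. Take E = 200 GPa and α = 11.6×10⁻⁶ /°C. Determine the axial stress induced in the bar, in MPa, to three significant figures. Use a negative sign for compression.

Free thermal expansion αLΔT = 11.6e-6 · 9240 · 99.8 = 10.7 mm.
The walls engage after the gap closes; constrained expansion = 10.7 − 4.4 = 6.297 mm.
The walls impose strain ε = −(6.297)/9240 = -6.8149e-04; σ = Eε = 200000 · -6.8149e-04 = -136.3 MPa.

-136 MPa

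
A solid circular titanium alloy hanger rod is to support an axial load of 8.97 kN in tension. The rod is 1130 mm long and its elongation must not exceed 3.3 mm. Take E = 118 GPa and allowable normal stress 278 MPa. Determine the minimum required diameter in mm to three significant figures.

Required area A ≥ P/σ_allow = 8970/278 = 32.27 mm².
For a solid circular section, d ≥ √(4A/π) = 6.41 mm.
Elongation limit: A ≥ PL/(Eδ_allow) = 8970·1130/(118000·3.3) = 26.03 mm² ⇒ d ≥ 5.757 mm.
The stress limit governs.

6.41 mm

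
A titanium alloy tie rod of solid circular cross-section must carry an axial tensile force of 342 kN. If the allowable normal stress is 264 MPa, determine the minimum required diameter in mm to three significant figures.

40.6 mm

Required area A ≥ P/σ_allow = 342000/264 = 1295 mm².
For a solid circular section, d ≥ √(4A/π) = 40.61 mm.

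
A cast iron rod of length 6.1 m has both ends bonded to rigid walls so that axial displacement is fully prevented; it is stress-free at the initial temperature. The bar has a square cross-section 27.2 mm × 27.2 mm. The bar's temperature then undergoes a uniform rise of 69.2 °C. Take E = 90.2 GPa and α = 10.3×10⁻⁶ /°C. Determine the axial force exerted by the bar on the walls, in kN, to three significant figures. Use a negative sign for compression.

Free thermal expansion αLΔT = 10.3e-6 · 6100 · 69.2 = 4.348 mm.
The walls impose strain ε = −(4.348)/6100 = -7.1276e-04; σ = Eε = 90200 · -7.1276e-04 = -64.29 MPa.
Wall reaction R = σ·A = -64.29·739.8 = -47570 N = -47.57 kN.

-47.6 kN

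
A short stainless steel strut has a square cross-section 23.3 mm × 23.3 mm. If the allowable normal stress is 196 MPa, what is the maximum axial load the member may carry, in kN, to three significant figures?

A = 542.9 mm².
P_max = σ_allow · A = 196 · 542.9 = 106400 N = 106.4 kN.

106 kN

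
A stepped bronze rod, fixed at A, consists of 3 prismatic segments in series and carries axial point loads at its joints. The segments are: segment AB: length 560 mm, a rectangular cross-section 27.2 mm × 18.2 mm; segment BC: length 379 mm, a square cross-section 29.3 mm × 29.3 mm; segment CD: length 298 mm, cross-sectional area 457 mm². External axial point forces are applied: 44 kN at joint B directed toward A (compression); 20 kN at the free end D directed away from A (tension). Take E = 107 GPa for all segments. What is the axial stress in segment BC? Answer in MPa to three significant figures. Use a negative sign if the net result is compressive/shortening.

Internal axial forces (sectioning from the free end, tension +): N_CD = 20 kN, N_BC = 20 kN, N_AB = -24 kN.
A_BC = 858.5 mm².
σ_BC = N_BC/A_BC = 20000/858.5 = 23.3 MPa.

23.3 MPa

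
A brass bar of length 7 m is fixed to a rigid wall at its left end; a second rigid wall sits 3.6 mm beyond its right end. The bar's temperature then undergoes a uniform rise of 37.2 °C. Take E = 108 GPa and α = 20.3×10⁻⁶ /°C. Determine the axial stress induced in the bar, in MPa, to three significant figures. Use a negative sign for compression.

Free thermal expansion αLΔT = 20.3e-6 · 7000 · 37.2 = 5.286 mm.
The walls engage after the gap closes; constrained expansion = 5.286 − 3.6 = 1.686 mm.
The walls impose strain ε = −(1.686)/7000 = -2.4087e-04; σ = Eε = 108000 · -2.4087e-04 = -26.01 MPa.

-26.0 MPa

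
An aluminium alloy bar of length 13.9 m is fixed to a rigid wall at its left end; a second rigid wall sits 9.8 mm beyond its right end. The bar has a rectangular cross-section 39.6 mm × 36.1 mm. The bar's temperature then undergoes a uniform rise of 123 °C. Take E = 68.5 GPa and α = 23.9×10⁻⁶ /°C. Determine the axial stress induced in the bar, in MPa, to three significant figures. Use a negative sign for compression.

Free thermal expansion αLΔT = 23.9e-6 · 13900 · 123 = 40.86 mm.
The walls engage after the gap closes; constrained expansion = 40.86 − 9.8 = 31.06 mm.
The walls impose strain ε = −(31.06)/13900 = -2.2347e-03; σ = Eε = 68500 · -2.2347e-03 = -153.1 MPa.

-153 MPa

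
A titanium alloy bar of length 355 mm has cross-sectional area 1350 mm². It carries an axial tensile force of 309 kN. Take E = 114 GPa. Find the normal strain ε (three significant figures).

σ = N/A = 228.9 MPa; ε = σ/E = 228.9/114000 = 2.008e-03.

0.00201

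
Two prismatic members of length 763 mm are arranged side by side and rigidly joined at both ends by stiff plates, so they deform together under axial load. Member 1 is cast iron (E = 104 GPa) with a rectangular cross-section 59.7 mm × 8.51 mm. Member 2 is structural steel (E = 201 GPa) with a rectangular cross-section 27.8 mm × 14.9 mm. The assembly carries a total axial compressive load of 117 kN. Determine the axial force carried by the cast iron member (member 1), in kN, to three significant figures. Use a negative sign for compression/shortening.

-45.4 kN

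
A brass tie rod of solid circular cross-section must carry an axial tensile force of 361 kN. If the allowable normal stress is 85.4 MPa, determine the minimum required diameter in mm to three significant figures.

73.4 mm

Required area A ≥ P/σ_allow = 361000/85.4 = 4227 mm².
For a solid circular section, d ≥ √(4A/π) = 73.36 mm.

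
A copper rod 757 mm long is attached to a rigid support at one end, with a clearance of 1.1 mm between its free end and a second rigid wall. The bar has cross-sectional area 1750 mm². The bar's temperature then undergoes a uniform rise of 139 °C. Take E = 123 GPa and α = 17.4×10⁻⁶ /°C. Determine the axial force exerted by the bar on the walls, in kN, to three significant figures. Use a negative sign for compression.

Free thermal expansion αLΔT = 17.4e-6 · 757 · 139 = 1.831 mm.
The walls engage after the gap closes; constrained expansion = 1.831 − 1.1 = 0.7309 mm.
The walls impose strain ε = −(0.7309)/757 = -9.6550e-04; σ = Eε = 123000 · -9.6550e-04 = -118.8 MPa.
Wall reaction R = σ·A = -118.8·1750 = -207800 N = -207.8 kN.

-208 kN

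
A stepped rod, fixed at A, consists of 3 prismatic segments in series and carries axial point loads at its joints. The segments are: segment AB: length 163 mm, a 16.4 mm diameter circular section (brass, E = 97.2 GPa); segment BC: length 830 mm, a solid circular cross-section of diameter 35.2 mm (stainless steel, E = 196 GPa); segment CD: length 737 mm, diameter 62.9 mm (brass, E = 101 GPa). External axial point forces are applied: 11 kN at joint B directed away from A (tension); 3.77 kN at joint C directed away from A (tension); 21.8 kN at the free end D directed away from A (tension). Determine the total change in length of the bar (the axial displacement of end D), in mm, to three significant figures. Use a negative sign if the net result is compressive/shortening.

Internal axial forces (sectioning from the free end, tension +): N_CD = 21.8 kN, N_BC = 25.57 kN, N_AB = 36.57 kN.
A_AB = 211.2 mm².
A_BC = 973.1 mm².
A_CD = 3107 mm².
δ_AB = 36570·163/(211.2·97200) = 0.2903 mm
δ_BC = 25570·830/(973.1·196000) = 0.1113 mm
δ_CD = 21800·737/(3107·101000) = 0.05119 mm
δ = Σδ_i = 0.4528 mm.

0.453 mm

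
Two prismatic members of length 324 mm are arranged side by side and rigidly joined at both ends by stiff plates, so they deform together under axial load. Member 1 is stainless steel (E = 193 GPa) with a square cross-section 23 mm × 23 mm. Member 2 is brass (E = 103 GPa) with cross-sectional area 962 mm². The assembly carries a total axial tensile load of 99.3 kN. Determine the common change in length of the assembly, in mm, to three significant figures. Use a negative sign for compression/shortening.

A_1 = 529 mm².
Equal strain + equilibrium ⇒ each member carries load in proportion to AE: A₁E₁ = 102100000 N, A₂E₂ = 99090000 N, ΣAE = 201200000 N.
δ = PL/ΣAE = 99300·324/201200000 = 0.1599 mm.

0.160 mm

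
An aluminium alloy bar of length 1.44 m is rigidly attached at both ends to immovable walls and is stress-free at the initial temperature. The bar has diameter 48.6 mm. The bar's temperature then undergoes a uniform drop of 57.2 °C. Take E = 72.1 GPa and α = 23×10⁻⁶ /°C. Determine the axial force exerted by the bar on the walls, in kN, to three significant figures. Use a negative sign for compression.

Free thermal expansion αLΔT = 23e-6 · 1440 · -57.2 = -1.894 mm.
The walls impose strain ε = −(-1.894)/1440 = 1.3156e-03; σ = Eε = 72100 · 1.3156e-03 = 94.85 MPa.
Wall reaction R = σ·A = 94.85·1855 = 176000 N = 176 kN.

176 kN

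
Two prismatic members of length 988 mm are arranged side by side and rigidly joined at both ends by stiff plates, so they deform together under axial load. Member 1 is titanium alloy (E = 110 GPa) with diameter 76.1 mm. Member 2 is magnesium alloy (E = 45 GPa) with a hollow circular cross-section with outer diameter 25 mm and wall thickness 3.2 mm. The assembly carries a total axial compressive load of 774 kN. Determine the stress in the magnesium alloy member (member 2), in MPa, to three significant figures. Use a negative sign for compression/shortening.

A_1 = 4548 mm².
A_2 = 219.2 mm².
Equal strain + equilibrium ⇒ each member carries load in proportion to AE: A₁E₁ = 500300000 N, A₂E₂ = 9862000 N, ΣAE = 510200000 N.
σ₂ = P·E₂/ΣAE = -774000·45000/510200000 = -68.27 MPa.

-68.3 MPa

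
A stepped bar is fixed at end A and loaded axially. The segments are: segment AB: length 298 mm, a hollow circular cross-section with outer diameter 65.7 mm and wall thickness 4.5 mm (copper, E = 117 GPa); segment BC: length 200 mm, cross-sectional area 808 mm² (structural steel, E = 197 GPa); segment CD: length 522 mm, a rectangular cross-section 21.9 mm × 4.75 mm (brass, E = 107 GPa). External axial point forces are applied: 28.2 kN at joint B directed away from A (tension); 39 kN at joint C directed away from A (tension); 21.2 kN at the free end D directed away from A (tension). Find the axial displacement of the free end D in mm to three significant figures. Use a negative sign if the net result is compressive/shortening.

Internal axial forces (sectioning from the free end, tension +): N_CD = 21.2 kN, N_BC = 60.2 kN, N_AB = 88.4 kN.
A_AB = 865.2 mm².
A_CD = 104 mm².
δ_AB = 88400·298/(865.2·117000) = 0.2602 mm
δ_BC = 60200·200/(808·197000) = 0.07564 mm
δ_CD = 21200·522/(104·107000) = 0.9942 mm
δ = Σδ_i = 1.33 mm.

1.33 mm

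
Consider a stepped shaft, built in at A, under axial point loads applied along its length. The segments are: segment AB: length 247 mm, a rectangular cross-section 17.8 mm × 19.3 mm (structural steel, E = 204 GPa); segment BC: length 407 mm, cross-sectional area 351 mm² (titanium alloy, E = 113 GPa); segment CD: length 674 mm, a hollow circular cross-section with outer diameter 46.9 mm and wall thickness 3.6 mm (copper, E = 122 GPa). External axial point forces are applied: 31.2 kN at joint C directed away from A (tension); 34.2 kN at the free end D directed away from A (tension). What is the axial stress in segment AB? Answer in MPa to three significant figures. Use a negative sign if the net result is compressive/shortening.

190 MPa

Internal axial forces (sectioning from the free end, tension +): N_CD = 34.2 kN, N_BC = 65.4 kN, N_AB = 65.4 kN.
A_AB = 343.5 mm².
σ_AB = N_AB/A_AB = 65400/343.5 = 190.4 MPa.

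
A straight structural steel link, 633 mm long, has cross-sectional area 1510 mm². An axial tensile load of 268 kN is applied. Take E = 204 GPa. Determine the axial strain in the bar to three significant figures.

8.70e-04

σ = N/A = 177.5 MPa; ε = σ/E = 177.5/204000 = 8.700e-04.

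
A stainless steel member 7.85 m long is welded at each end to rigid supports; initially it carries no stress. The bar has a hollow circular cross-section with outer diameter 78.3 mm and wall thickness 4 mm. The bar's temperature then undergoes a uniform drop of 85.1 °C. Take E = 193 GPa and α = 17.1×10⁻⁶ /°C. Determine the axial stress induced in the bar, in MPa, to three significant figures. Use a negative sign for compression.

Free thermal expansion αLΔT = 17.1e-6 · 7850 · -85.1 = -11.42 mm.
The walls impose strain ε = −(-11.42)/7850 = 1.4552e-03; σ = Eε = 193000 · 1.4552e-03 = 280.9 MPa.

281 MPa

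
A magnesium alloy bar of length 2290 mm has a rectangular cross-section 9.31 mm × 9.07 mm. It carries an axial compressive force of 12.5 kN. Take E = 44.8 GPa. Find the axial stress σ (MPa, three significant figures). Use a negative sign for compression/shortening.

A = 84.44 mm².
σ = N/A = -12500/84.44 = -148 MPa.

-148 MPa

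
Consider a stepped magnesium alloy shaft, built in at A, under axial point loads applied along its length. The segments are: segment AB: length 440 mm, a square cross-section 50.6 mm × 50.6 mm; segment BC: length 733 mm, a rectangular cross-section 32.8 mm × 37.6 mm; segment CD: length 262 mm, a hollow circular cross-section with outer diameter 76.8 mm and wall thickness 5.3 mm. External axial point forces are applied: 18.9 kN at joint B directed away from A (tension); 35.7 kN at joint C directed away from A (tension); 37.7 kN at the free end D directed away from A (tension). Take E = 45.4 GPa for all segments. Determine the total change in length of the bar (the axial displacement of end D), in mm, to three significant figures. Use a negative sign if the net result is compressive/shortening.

Internal axial forces (sectioning from the free end, tension +): N_CD = 37.7 kN, N_BC = 73.4 kN, N_AB = 92.3 kN.
A_AB = 2560 mm².
A_BC = 1233 mm².
A_CD = 1191 mm².
δ_AB = 92300·440/(2560·45400) = 0.3494 mm
δ_BC = 73400·733/(1233·45400) = 0.9609 mm
δ_CD = 37700·262/(1191·45400) = 0.1827 mm
δ = Σδ_i = 1.493 mm.

1.49 mm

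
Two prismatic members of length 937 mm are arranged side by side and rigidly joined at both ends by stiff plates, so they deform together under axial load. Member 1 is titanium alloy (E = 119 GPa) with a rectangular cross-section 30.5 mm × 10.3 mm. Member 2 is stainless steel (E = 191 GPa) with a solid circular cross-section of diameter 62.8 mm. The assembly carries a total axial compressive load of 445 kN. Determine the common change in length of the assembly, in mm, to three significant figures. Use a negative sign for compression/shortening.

-0.663 mm

A_1 = 314.2 mm².
A_2 = 3097 mm².
Equal strain + equilibrium ⇒ each member carries load in proportion to AE: A₁E₁ = 37380000 N, A₂E₂ = 591600000 N, ΣAE = 629000000 N.
δ = PL/ΣAE = -445000·937/629000000 = -0.6629 mm.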